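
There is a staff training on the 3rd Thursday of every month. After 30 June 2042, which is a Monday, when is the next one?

June 2042 starts on a Sunday; its first Thursday is the 5th, so the 3rd Thursday is the 19th — 19 June 2042.
That is not after 30 June 2042, so look at July 2042.
July 2042 starts on a Tuesday; its first Thursday is the 3rd, so the 3rd Thursday is the 17th — 17 July 2042.

17 July 2042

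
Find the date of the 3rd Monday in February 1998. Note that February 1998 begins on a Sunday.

1998-02-16

February 1998 begins on a Sunday, so the first Monday is February 2 (1 day later).
The 3rd Monday is 2 weeks later: 2 + 14 = 16.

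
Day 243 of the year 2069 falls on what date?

January has 31 days (243 − 31 = 212 remain).
February has 28 days (212 − 28 = 184 remain).
March has 31 days (184 − 31 = 153 remain).
April has 30 days (153 − 30 = 123 remain).
May has 31 days (123 − 31 = 92 remain).
June has 30 days (92 − 30 = 62 remain).
July has 31 days (62 − 31 = 31 remain).
31 into August → August 31.

2069-08-31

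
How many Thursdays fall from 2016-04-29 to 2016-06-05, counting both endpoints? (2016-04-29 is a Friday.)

5

2016-04-29 is a Friday; the first Thursday on or after it is 2016-05-05 (6 days later).
From 2016-05-05 to 2016-06-05: 26 + 5 = 31 days (rest of May, June).
31 ÷ 7 = 4 full weeks with remainder 3, so 4 more Thursdays after the first → 5.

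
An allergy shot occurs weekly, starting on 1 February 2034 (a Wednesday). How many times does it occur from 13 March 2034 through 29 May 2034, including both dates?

Occurrences land 7·i days after 1 February 2034 for i = 0, 1, 2, …
13 March 2034 is 40 days after the start; 40 ÷ 7 = 5 remainder 5; since the remainder is 5, round up to i = 6. First occurrence in the window: #7 on 15 March 2034 (6×7 = 42 days in).
29 May 2034 is 117 days after the start; 117 ÷ 7 = 16 remainder 5. Last occurrence in the window: #17 on 24 May 2034.
Occurrences #7 through #17: 11 in total.

11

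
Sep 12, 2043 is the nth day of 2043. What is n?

Days in months before Sep: 31 + 28 + 31 + 30 + 31 + 30 + 31 + 31 = 243.
Plus 12 days into Sep → day 255.

255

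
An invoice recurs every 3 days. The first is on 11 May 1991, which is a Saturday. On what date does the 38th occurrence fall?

The 38th occurrence is 37 intervals after the first: 37 × 3 = 111 days after 11 May 1991.
May has 31 days — 20 days to the end of May leaves 91.
June has 30 days (61 left).
July has 31 days (30 left).
30 days into August → 30 August 1991.

30 August 1991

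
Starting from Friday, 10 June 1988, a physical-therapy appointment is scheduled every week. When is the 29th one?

23 December 1988

The 29th occurrence is 28 intervals after the first: 28 × 7 = 196 days after 10 June 1988.
June has 30 days — 20 days to the end of June leaves 176.
July has 31 days (145 left).
August has 31 days (114 left).
September has 30 days (84 left).
October has 31 days (53 left).
November has 30 days (23 left).
23 days into December → 23 December 1988.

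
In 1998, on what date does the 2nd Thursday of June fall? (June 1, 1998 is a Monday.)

June 1998 begins on a Monday, so the first Thursday is June 4 (3 days later).
The 2nd Thursday is 1 weeks later: 4 + 7 = 11.

June 11, 1998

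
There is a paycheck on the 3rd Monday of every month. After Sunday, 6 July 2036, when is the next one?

July 2036 starts on a Tuesday; its first Monday is the 7th, so the 3rd Monday is the 21st — 21 July 2036.
21 July 2036 is after 6 July 2036, so that is the next one.

21 July 2036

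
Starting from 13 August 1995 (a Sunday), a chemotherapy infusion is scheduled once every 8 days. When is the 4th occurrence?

The 4th occurrence is 3 intervals after the first: 3 × 8 = 24 days after 13 August 1995.
August has 31 days — 18 days to the end of August leaves 6.
6 days into September → 6 September 1995.

6 September 1995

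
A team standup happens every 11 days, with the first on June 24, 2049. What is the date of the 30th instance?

The 30th occurrence is 29 intervals after the first: 29 × 11 = 319 days after June 24, 2049.
June has 30 days — 6 days to the end of June leaves 313.
July has 31 days (282 left).
August has 31 days (251 left).
September has 30 days (221 left).
October has 31 days (190 left).
November has 30 days (160 left).
December has 31 days (129 left).
January has 31 days (98 left).
February has 28 days (70 left).
March has 31 days (39 left).
April has 30 days (9 left).
9 days into May → May 9, 2050.

May 9, 2050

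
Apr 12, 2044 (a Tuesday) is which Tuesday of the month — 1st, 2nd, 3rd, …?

2nd

Day 12 falls in week ⌈12/7⌉ of the month.
Days 1–7 hold the 1st Tuesday, 8–14 the 2nd, 15–21 the 3rd, 22–28 the 4th, 29–31 the 5th.
12 is in the range for the 2nd.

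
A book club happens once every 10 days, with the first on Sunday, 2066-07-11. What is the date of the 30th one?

The 30th occurrence is 29 intervals after the first: 29 × 10 = 290 days after 2066-07-11.
July has 31 days — 20 days to the end of July leaves 270.
August has 31 days (239 left).
September has 30 days (209 left).
October has 31 days (178 left).
November has 30 days (148 left).
December has 31 days (117 left).
January has 31 days (86 left).
February has 28 days (58 left).
March has 31 days (27 left).
27 days into April → 2067-04-27.

2067-04-27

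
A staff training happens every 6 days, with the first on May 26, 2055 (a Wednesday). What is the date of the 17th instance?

Aug 30, 2055

The 17th occurrence is 16 intervals after the first: 16 × 6 = 96 days after May 26, 2055.
May has 31 days — 5 days to the end of May leaves 91.
Jun has 30 days (61 left).
Jul has 31 days (30 left).
30 days into Aug → Aug 30, 2055.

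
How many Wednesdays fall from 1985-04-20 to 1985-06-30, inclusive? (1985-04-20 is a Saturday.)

10

1985-04-20 is a Saturday; the first Wednesday on or after it is 1985-04-24 (4 days later).
From 1985-04-24 to 1985-06-30: 6 + 31 + 30 = 67 days (rest of April, May, June).
67 ÷ 7 = 9 full weeks with remainder 4, so 9 more Wednesdays after the first → 10.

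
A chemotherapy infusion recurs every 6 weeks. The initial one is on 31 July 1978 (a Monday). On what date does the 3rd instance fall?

23 October 1978

The 3rd occurrence is 2 intervals after the first: 2 × 42 = 84 days after 31 July 1978.
July has 31 days — 0 days to the end of July leaves 84.
August has 31 days (53 left).
September has 30 days (23 left).
23 days into October → 23 October 1978.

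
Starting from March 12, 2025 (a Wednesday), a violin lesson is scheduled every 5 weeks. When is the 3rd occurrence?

The 3rd occurrence is 2 intervals after the first: 2 × 35 = 70 days after March 12, 2025.
March has 31 days — 19 days to the end of March leaves 51.
April has 30 days (21 left).
21 days into May → May 21, 2025.

May 21, 2025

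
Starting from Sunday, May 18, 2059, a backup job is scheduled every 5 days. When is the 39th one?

Nov 24, 2059

The 39th occurrence is 38 intervals after the first: 38 × 5 = 190 days after May 18, 2059.
May has 31 days — 13 days to the end of May leaves 177.
Jun has 30 days (147 left).
Jul has 31 days (116 left).
Aug has 31 days (85 left).
Sep has 30 days (55 left).
Oct has 31 days (24 left).
24 days into Nov → Nov 24, 2059.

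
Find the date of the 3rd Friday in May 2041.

May 17, 2041

May 2041 begins on a Wednesday, so the first Friday is May 3 (2 days later).
The 3rd Friday is 2 weeks later: 3 + 14 = 17.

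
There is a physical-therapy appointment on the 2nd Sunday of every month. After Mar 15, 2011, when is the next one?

Apr 10, 2011

Mar 2011 starts on a Tuesday; its first Sunday is the 6th, so the 2nd Sunday is the 13th — Mar 13, 2011.
That is not after Mar 15, 2011, so look at Apr 2011.
Apr 2011 starts on a Friday; its first Sunday is the 3rd, so the 2nd Sunday is the 10th — Apr 10, 2011.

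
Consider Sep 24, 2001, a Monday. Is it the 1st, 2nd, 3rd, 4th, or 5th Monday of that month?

Day 24 falls in week ⌈24/7⌉ of the month.
Days 1–7 hold the 1st Monday, 8–14 the 2nd, 15–21 the 3rd, 22–28 the 4th, 29–31 the 5th.
24 is in the range for the 4th.

4th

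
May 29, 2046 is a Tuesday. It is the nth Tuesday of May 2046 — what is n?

Day 29 falls in week ⌈29/7⌉ of the month.
Days 1–7 hold the 1st Tuesday, 8–14 the 2nd, 15–21 the 3rd, 22–28 the 4th, 29–31 the 5th.
29 is in the range for the 5th.

5th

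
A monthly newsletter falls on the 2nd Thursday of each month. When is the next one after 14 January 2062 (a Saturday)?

January 2062 starts on a Sunday; its first Thursday is the 5th, so the 2nd Thursday is the 12th — 12 January 2062.
That is not after 14 January 2062, so look at February 2062.
February 2062 starts on a Wednesday; its first Thursday is the 2nd, so the 2nd Thursday is the 9th — 9 February 2062.

9 February 2062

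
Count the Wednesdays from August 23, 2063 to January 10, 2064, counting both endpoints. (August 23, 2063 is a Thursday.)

August 23, 2063 is a Thursday; the first Wednesday on or after it is August 29, 2063 (6 days later).
From August 29, 2063 to January 10, 2064: 2 + 30 + 31 + 30 + 31 + 10 = 134 days (rest of August, September, October, November, December, January).
134 ÷ 7 = 19 full weeks with remainder 1, so 19 more Wednesdays after the first → 20.

20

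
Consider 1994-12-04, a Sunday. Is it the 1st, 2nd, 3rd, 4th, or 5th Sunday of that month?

1st

Day 4 falls in week ⌈4/7⌉ of the month.
Days 1–7 hold the 1st Sunday, 8–14 the 2nd, 15–21 the 3rd, 22–28 the 4th, 29–31 the 5th.
4 is in the range for the 1st.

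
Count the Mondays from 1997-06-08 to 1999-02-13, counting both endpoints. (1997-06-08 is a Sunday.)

88

1997-06-08 is a Sunday; the first Monday on or after it is 1997-06-09 (1 day later).
From 1997-06-09 to 1999-02-13: 205 + 365 + 44 = 614 days (rest of 1997, 1998, to 1999-02-13 in 1999).
614 ÷ 7 = 87 full weeks with remainder 5, so 87 more Mondays after the first → 88.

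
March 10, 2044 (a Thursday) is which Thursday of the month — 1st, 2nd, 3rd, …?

Day 10 falls in week ⌈10/7⌉ of the month.
Days 1–7 hold the 1st Thursday, 8–14 the 2nd, 15–21 the 3rd, 22–28 the 4th, 29–31 the 5th.
10 is in the range for the 2nd.

2nd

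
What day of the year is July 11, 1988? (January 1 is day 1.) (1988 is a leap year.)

193

Days in months before July: 31 + 29 + 31 + 30 + 31 + 30 = 182.
Plus 11 days into July → day 193.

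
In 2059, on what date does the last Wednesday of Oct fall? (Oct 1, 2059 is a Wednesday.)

Oct 29, 2059

Oct 2059 begins on a Wednesday, so the first Wednesday is Oct 1.
Oct 2059 has 31 days. Adding weeks: 1, 8, 15, 22, 29 — the last one ≤ 31 is the 29th.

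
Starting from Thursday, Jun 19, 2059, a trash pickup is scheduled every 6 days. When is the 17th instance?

The 17th occurrence is 16 intervals after the first: 16 × 6 = 96 days after Jun 19, 2059.
Jun has 30 days — 11 days to the end of Jun leaves 85.
Jul has 31 days (54 left).
Aug has 31 days (23 left).
23 days into Sep → Sep 23, 2059.

Sep 23, 2059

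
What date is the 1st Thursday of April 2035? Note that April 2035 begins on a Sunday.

2035-04-05

April 2035 begins on a Sunday, so the first Thursday is April 5 (4 days later).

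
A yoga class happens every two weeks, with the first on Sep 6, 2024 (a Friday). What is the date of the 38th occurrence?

The 38th occurrence is 37 intervals after the first: 37 × 14 = 518 days after Sep 6, 2024.
Sep has 30 days — 24 days to the end of Sep leaves 494.
From end of Sep to end of 2024 is 92 days (402 left).
2025 has 365 days (37 left).
Jan has 31 days (6 left).
6 days into Feb → Feb 6, 2026.

Feb 6, 2026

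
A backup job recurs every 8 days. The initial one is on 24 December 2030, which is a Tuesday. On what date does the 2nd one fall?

The 2nd occurrence is 1 interval after the first: 1 × 8 = 8 days after 24 December 2030.
December has 31 days — 7 days to the end of December leaves 1.
1 day into January → 1 January 2031.

1 January 2031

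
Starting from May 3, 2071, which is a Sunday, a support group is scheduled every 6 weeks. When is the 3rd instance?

July 26, 2071

The 3rd occurrence is 2 intervals after the first: 2 × 42 = 84 days after May 3, 2071.
May has 31 days — 28 days to the end of May leaves 56.
June has 30 days (26 left).
26 days into July → July 26, 2071.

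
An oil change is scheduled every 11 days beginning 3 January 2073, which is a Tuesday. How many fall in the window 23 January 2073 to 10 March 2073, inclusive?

Occurrences land 11·i days after 3 January 2073 for i = 0, 1, 2, …
23 January 2073 is 20 days after the start; 20 ÷ 11 = 1 remainder 9; since the remainder is 9, round up to i = 2. First occurrence in the window: #3 on 25 January 2073 (2×11 = 22 days in).
10 March 2073 is 66 days after the start; 66 ÷ 11 = 6 remainder 0. Last occurrence in the window: #7 on 10 March 2073.
Occurrences #3 through #7: 5 in total.

5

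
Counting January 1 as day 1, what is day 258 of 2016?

January has 31 days (258 − 31 = 227 remain).
February has 29 days (227 − 29 = 198 remain).
March has 31 days (198 − 31 = 167 remain).
April has 30 days (167 − 30 = 137 remain).
May has 31 days (137 − 31 = 106 remain).
June has 30 days (106 − 30 = 76 remain).
July has 31 days (76 − 31 = 45 remain).
August has 31 days (45 − 31 = 14 remain).
14 into September → September 14.

14 September 2016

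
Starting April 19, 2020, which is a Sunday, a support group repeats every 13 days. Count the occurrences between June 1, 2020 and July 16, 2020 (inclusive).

Occurrences land 13·i days after April 19, 2020 for i = 0, 1, 2, …
June 1, 2020 is 43 days after the start; 43 ÷ 13 = 3 remainder 4; since the remainder is 4, round up to i = 4. First occurrence in the window: #5 on June 10, 2020 (4×13 = 52 days in).
July 16, 2020 is 88 days after the start; 88 ÷ 13 = 6 remainder 10. Last occurrence in the window: #7 on July 6, 2020.
Occurrences #5 through #7: 3 in total.

3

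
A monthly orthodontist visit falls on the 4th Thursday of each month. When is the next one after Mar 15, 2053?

Mar 2053 starts on a Saturday; its first Thursday is the 6th, so the 4th Thursday is the 27th — Mar 27, 2053.
Mar 27, 2053 is after Mar 15, 2053, so that is the next one.

Mar 27, 2053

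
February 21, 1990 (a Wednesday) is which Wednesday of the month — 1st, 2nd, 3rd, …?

3rd

Day 21 falls in week ⌈21/7⌉ of the month.
Days 1–7 hold the 1st Wednesday, 8–14 the 2nd, 15–21 the 3rd, 22–28 the 4th, 29–31 the 5th.
21 is in the range for the 3rd.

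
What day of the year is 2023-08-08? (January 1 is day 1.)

Days in months before August: 31 + 28 + 31 + 30 + 31 + 30 + 31 = 212.
Plus 8 days into August → day 220.

220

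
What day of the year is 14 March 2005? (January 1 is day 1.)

Days in months before March: 31 + 28 = 59.
Plus 14 days into March → day 73.

73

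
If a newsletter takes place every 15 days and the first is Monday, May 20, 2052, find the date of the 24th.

The 24th occurrence is 23 intervals after the first: 23 × 15 = 345 days after May 20, 2052.
May has 31 days — 11 days to the end of May leaves 334.
June has 30 days (304 left).
July has 31 days (273 left).
August has 31 days (242 left).
September has 30 days (212 left).
October has 31 days (181 left).
November has 30 days (151 left).
December has 31 days (120 left).
January has 31 days (89 left).
February has 28 days (61 left).
March has 31 days (30 left).
30 days into April → April 30, 2053.

April 30, 2053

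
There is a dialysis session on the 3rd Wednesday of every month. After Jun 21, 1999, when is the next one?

Jul 21, 1999

Jun 1999 starts on a Tuesday; its first Wednesday is the 2nd, so the 3rd Wednesday is the 16th — Jun 16, 1999.
That is not after Jun 21, 1999, so look at Jul 1999.
Jul 1999 starts on a Thursday; its first Wednesday is the 7th, so the 3rd Wednesday is the 21st — Jul 21, 1999.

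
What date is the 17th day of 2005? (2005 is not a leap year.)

January 17, 2005

17 into January → January 17.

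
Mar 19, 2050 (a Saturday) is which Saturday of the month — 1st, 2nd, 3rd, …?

3rd

Day 19 falls in week ⌈19/7⌉ of the month.
Days 1–7 hold the 1st Saturday, 8–14 the 2nd, 15–21 the 3rd, 22–28 the 4th, 29–31 the 5th.
19 is in the range for the 3rd.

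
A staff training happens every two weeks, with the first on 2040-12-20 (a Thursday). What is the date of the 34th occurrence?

2042-03-27

The 34th occurrence is 33 intervals after the first: 33 × 14 = 462 days after 2040-12-20.
December has 31 days — 11 days to the end of December leaves 451.
2041 has 365 days (86 left).
January has 31 days (55 left).
February has 28 days (27 left).
27 days into March → 2042-03-27.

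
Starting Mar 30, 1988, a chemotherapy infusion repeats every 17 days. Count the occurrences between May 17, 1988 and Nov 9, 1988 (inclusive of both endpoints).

Occurrences land 17·i days after Mar 30, 1988 for i = 0, 1, 2, …
May 17, 1988 is 48 days after the start; 48 ÷ 17 = 2 remainder 14; since the remainder is 14, round up to i = 3. First occurrence in the window: #4 on May 20, 1988 (3×17 = 51 days in).
Nov 9, 1988 is 224 days after the start; 224 ÷ 17 = 13 remainder 3. Last occurrence in the window: #14 on Nov 6, 1988.
Occurrences #4 through #14: 11 in total.

11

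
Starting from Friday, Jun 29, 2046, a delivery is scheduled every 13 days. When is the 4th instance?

The 4th occurrence is 3 intervals after the first: 3 × 13 = 39 days after Jun 29, 2046.
Jun has 30 days — 1 day to the end of Jun leaves 38.
Jul has 31 days (7 left).
7 days into Aug → Aug 7, 2046.

Aug 7, 2046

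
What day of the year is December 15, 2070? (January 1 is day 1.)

349

Days in months before December: 31 + 28 + 31 + 30 + 31 + 30 + 31 + 31 + 30 + 31 + 30 = 334.
Plus 15 days into December → day 349.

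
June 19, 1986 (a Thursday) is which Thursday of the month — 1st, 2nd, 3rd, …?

3rd

Day 19 falls in week ⌈19/7⌉ of the month.
Days 1–7 hold the 1st Thursday, 8–14 the 2nd, 15–21 the 3rd, 22–28 the 4th, 29–31 the 5th.
19 is in the range for the 3rd.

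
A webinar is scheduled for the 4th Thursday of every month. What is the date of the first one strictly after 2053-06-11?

2053-06-26

June 2053 starts on a Sunday; its first Thursday is the 5th, so the 4th Thursday is the 26th — 2053-06-26.
2053-06-26 is after 2053-06-11, so that is the next one.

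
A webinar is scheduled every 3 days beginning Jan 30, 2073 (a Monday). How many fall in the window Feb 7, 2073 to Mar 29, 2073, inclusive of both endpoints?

Occurrences land 3·i days after Jan 30, 2073 for i = 0, 1, 2, …
Feb 7, 2073 is 8 days after the start; 8 ÷ 3 = 2 remainder 2; since the remainder is 2, round up to i = 3. First occurrence in the window: #4 on Feb 8, 2073 (3×3 = 9 days in).
Mar 29, 2073 is 58 days after the start; 58 ÷ 3 = 19 remainder 1. Last occurrence in the window: #20 on Mar 28, 2073.
Occurrences #4 through #20: 17 in total.

17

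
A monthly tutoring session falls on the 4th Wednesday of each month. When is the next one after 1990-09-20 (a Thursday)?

September 1990 starts on a Saturday; its first Wednesday is the 5th, so the 4th Wednesday is the 26th — 1990-09-26.
1990-09-26 is after 1990-09-20, so that is the next one.

1990-09-26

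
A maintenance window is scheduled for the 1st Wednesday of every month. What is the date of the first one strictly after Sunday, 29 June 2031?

June 2031 starts on a Sunday, so its 1st Wednesday is 4 June 2031 (3 days in).
That is not after 29 June 2031, so look at July 2031.
July 2031 starts on a Tuesday, so its 1st Wednesday is 2 July 2031 (1 day in).

2 July 2031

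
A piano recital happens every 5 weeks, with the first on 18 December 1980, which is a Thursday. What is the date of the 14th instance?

18 March 1982

The 14th occurrence is 13 intervals after the first: 13 × 35 = 455 days after 18 December 1980.
December has 31 days — 13 days to the end of December leaves 442.
1981 has 365 days (77 left).
January has 31 days (46 left).
February has 28 days (18 left).
18 days into March → 18 March 1982.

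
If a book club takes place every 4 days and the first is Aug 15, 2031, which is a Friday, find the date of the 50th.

The 50th occurrence is 49 intervals after the first: 49 × 4 = 196 days after Aug 15, 2031.
Aug has 31 days — 16 days to the end of Aug leaves 180.
Sep has 30 days (150 left).
Oct has 31 days (119 left).
Nov has 30 days (89 left).
Dec has 31 days (58 left).
Jan has 31 days (27 left).
27 days into Feb → Feb 27, 2032.

Feb 27, 2032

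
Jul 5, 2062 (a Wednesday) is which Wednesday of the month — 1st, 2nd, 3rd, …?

1st

Day 5 falls in week ⌈5/7⌉ of the month.
Days 1–7 hold the 1st Wednesday, 8–14 the 2nd, 15–21 the 3rd, 22–28 the 4th, 29–31 the 5th.
5 is in the range for the 1st.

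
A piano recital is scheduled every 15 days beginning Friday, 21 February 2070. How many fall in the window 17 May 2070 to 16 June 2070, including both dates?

Occurrences land 15·i days after 21 February 2070 for i = 0, 1, 2, …
17 May 2070 is 85 days after the start; 85 ÷ 15 = 5 remainder 10; since the remainder is 10, round up to i = 6. First occurrence in the window: #7 on 22 May 2070 (6×15 = 90 days in).
16 June 2070 is 115 days after the start; 115 ÷ 15 = 7 remainder 10. Last occurrence in the window: #8 on 6 June 2070.
Occurrences #7 through #8: 2 in total.

2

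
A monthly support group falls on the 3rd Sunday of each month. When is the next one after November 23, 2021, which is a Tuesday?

December 19, 2021

November 2021 starts on a Monday; its first Sunday is the 7th, so the 3rd Sunday is the 21st — November 21, 2021.
That is not after November 23, 2021, so look at December 2021.
December 2021 starts on a Wednesday; its first Sunday is the 5th, so the 3rd Sunday is the 19th — December 19, 2021.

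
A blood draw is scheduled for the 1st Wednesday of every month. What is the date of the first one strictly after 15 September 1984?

September 1984 starts on a Saturday, so its 1st Wednesday is 5 September 1984 (4 days in).
That is not after 15 September 1984, so look at October 1984.
October 1984 starts on a Monday, so its 1st Wednesday is 3 October 1984 (2 days in).

3 October 1984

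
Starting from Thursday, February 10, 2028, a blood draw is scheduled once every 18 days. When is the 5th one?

April 22, 2028

The 5th occurrence is 4 intervals after the first: 4 × 18 = 72 days after February 10, 2028.
February has 29 days — 19 days to the end of February leaves 53.
March has 31 days (22 left).
22 days into April → April 22, 2028.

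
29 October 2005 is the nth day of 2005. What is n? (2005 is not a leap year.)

Days in months before October: 31 + 28 + 31 + 30 + 31 + 30 + 31 + 31 + 30 = 273.
Plus 29 days into October → day 302.

302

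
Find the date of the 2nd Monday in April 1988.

April 11, 1988

The first Monday of April 1988 is April 4.
The 2nd Monday is 1 weeks later: 4 + 7 = 11.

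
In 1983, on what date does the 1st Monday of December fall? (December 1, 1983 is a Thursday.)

December 1983 begins on a Thursday, so the first Monday is December 5 (4 days later).

5 December 1983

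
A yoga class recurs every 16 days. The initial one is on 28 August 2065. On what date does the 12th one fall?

The 12th occurrence is 11 intervals after the first: 11 × 16 = 176 days after 28 August 2065.
August has 31 days — 3 days to the end of August leaves 173.
September has 30 days (143 left).
October has 31 days (112 left).
November has 30 days (82 left).
December has 31 days (51 left).
January has 31 days (20 left).
20 days into February → 20 February 2066.

20 February 2066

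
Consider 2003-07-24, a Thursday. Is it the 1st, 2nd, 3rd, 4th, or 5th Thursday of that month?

Day 24 falls in week ⌈24/7⌉ of the month.
Days 1–7 hold the 1st Thursday, 8–14 the 2nd, 15–21 the 3rd, 22–28 the 4th, 29–31 the 5th.
24 is in the range for the 4th.

4th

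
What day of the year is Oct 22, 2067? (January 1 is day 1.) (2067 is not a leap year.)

295

Days in months before Oct: 31 + 28 + 31 + 30 + 31 + 30 + 31 + 31 + 30 = 273.
Plus 22 days into Oct → day 295.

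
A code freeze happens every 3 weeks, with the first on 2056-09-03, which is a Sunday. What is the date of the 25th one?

The 25th occurrence is 24 intervals after the first: 24 × 21 = 504 days after 2056-09-03.
September has 30 days — 27 days to the end of September leaves 477.
From end of September to end of 2056 is 92 days (385 left).
2057 has 365 days (20 left).
20 days into January → 2058-01-20.

2058-01-20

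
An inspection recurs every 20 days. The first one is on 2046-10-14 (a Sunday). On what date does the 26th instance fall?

The 26th occurrence is 25 intervals after the first: 25 × 20 = 500 days after 2046-10-14.
October has 31 days — 17 days to the end of October leaves 483.
From end of October to end of 2046 is 61 days (422 left).
2047 has 365 days (57 left).
January has 31 days (26 left).
26 days into February → 2048-02-26.

2048-02-26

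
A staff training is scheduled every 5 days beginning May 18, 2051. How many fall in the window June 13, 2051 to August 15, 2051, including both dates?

12

Occurrences land 5·i days after May 18, 2051 for i = 0, 1, 2, …
June 13, 2051 is 26 days after the start; 26 ÷ 5 = 5 remainder 1; since the remainder is 1, round up to i = 6. First occurrence in the window: #7 on June 17, 2051 (6×5 = 30 days in).
August 15, 2051 is 89 days after the start; 89 ÷ 5 = 17 remainder 4. Last occurrence in the window: #18 on August 11, 2051.
Occurrences #7 through #18: 12 in total.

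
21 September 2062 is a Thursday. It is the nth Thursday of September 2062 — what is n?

Day 21 falls in week ⌈21/7⌉ of the month.
Days 1–7 hold the 1st Thursday, 8–14 the 2nd, 15–21 the 3rd, 22–28 the 4th, 29–31 the 5th.
21 is in the range for the 3rd.

3rd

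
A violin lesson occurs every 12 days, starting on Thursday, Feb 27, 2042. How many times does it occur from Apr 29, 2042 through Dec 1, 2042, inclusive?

18

Occurrences land 12·i days after Feb 27, 2042 for i = 0, 1, 2, …
Apr 29, 2042 is 61 days after the start; 61 ÷ 12 = 5 remainder 1; since the remainder is 1, round up to i = 6. First occurrence in the window: #7 on May 10, 2042 (6×12 = 72 days in).
Dec 1, 2042 is 277 days after the start; 277 ÷ 12 = 23 remainder 1. Last occurrence in the window: #24 on Nov 30, 2042.
Occurrences #7 through #24: 18 in total.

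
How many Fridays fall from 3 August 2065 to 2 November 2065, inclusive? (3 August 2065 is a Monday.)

3 August 2065 is a Monday; the first Friday on or after it is 7 August 2065 (4 days later).
From 7 August 2065 to 2 November 2065: 24 + 30 + 31 + 2 = 87 days (rest of August, September, October, November).
87 ÷ 7 = 12 full weeks with remainder 3, so 12 more Fridays after the first → 13.

13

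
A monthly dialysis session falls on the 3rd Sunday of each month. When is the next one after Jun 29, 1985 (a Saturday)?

Jun 1985 starts on a Saturday; its first Sunday is the 2nd, so the 3rd Sunday is the 16th — Jun 16, 1985.
That is not after Jun 29, 1985, so look at Jul 1985.
Jul 1985 starts on a Monday; its first Sunday is the 7th, so the 3rd Sunday is the 21st — Jul 21, 1985.

Jul 21, 1985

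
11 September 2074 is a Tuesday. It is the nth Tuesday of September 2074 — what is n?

2nd

Day 11 falls in week ⌈11/7⌉ of the month.
Days 1–7 hold the 1st Tuesday, 8–14 the 2nd, 15–21 the 3rd, 22–28 the 4th, 29–31 the 5th.
11 is in the range for the 2nd.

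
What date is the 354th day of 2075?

December 20, 2075

January has 31 days (354 − 31 = 323 remain).
February has 28 days (323 − 28 = 295 remain).
March has 31 days (295 − 31 = 264 remain).
April has 30 days (264 − 30 = 234 remain).
May has 31 days (234 − 31 = 203 remain).
June has 30 days (203 − 30 = 173 remain).
July has 31 days (173 − 31 = 142 remain).
August has 31 days (142 − 31 = 111 remain).
September has 30 days (111 − 30 = 81 remain).
October has 31 days (81 − 31 = 50 remain).
November has 30 days (50 − 30 = 20 remain).
20 into December → December 20.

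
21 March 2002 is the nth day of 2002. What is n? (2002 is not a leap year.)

Days in months before March: 31 + 28 = 59.
Plus 21 days into March → day 80.

80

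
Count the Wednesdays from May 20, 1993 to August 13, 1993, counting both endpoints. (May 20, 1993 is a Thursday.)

May 20, 1993 is a Thursday; the first Wednesday on or after it is May 26, 1993 (6 days later).
From May 26, 1993 to August 13, 1993: 5 + 30 + 31 + 13 = 79 days (rest of May, June, July, August).
79 ÷ 7 = 11 full weeks with remainder 2, so 11 more Wednesdays after the first → 12.

12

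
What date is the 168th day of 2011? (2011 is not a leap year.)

January has 31 days (168 − 31 = 137 remain).
February has 28 days (137 − 28 = 109 remain).
March has 31 days (109 − 31 = 78 remain).
April has 30 days (78 − 30 = 48 remain).
May has 31 days (48 − 31 = 17 remain).
17 into June → June 17.

2011-06-17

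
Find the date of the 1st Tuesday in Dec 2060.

The first Tuesday of Dec 2060 is Dec 7.

Dec 7, 2060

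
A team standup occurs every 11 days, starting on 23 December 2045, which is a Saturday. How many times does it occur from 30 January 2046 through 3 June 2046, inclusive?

11

Occurrences land 11·i days after 23 December 2045 for i = 0, 1, 2, …
30 January 2046 is 38 days after the start; 38 ÷ 11 = 3 remainder 5; since the remainder is 5, round up to i = 4. First occurrence in the window: #5 on 5 February 2046 (4×11 = 44 days in).
3 June 2046 is 162 days after the start; 162 ÷ 11 = 14 remainder 8. Last occurrence in the window: #15 on 26 May 2046.
Occurrences #5 through #15: 11 in total.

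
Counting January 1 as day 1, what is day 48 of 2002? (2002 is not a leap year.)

January has 31 days (48 − 31 = 17 remain).
17 into February → February 17.

February 17, 2002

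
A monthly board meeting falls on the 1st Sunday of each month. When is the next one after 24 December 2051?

7 January 2052

December 2051 starts on a Friday, so its 1st Sunday is 3 December 2051 (2 days in).
That is not after 24 December 2051, so look at January 2052.
January 2052 starts on a Monday, so its 1st Sunday is 7 January 2052 (6 days in).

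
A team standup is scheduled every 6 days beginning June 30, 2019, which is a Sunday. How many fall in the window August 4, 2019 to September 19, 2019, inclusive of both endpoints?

Occurrences land 6·i days after June 30, 2019 for i = 0, 1, 2, …
August 4, 2019 is 35 days after the start; 35 ÷ 6 = 5 remainder 5; since the remainder is 5, round up to i = 6. First occurrence in the window: #7 on August 5, 2019 (6×6 = 36 days in).
September 19, 2019 is 81 days after the start; 81 ÷ 6 = 13 remainder 3. Last occurrence in the window: #14 on September 16, 2019.
Occurrences #7 through #14: 8 in total.

8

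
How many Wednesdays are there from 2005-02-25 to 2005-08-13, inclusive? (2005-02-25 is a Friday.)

24

2005-02-25 is a Friday; the first Wednesday on or after it is 2005-03-02 (5 days later).
From 2005-03-02 to 2005-08-13: 29 + 30 + 31 + 30 + 31 + 13 = 164 days (rest of March, April, May, June, July, August).
164 ÷ 7 = 23 full weeks with remainder 3, so 23 more Wednesdays after the first → 24.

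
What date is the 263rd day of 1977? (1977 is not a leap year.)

Sep 20, 1977

Jan has 31 days (263 − 31 = 232 remain).
Feb has 28 days (232 − 28 = 204 remain).
Mar has 31 days (204 − 31 = 173 remain).
Apr has 30 days (173 − 30 = 143 remain).
May has 31 days (143 − 31 = 112 remain).
Jun has 30 days (112 − 30 = 82 remain).
Jul has 31 days (82 − 31 = 51 remain).
Aug has 31 days (51 − 31 = 20 remain).
20 into Sep → Sep 20.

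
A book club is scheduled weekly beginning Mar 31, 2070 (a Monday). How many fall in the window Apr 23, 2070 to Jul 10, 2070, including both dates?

Occurrences land 7·i days after Mar 31, 2070 for i = 0, 1, 2, …
Apr 23, 2070 is 23 days after the start; 23 ÷ 7 = 3 remainder 2; since the remainder is 2, round up to i = 4. First occurrence in the window: #5 on Apr 28, 2070 (4×7 = 28 days in).
Jul 10, 2070 is 101 days after the start; 101 ÷ 7 = 14 remainder 3. Last occurrence in the window: #15 on Jul 7, 2070.
Occurrences #5 through #15: 11 in total.

11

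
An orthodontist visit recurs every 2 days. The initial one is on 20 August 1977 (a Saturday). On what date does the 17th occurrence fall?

The 17th occurrence is 16 intervals after the first: 16 × 2 = 32 days after 20 August 1977.
August has 31 days — 11 days to the end of August leaves 21.
21 days into September → 21 September 1977.

21 September 1977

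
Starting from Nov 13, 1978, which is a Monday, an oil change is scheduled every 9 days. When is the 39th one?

Oct 21, 1979

The 39th occurrence is 38 intervals after the first: 38 × 9 = 342 days after Nov 13, 1978.
Nov has 30 days — 17 days to the end of Nov leaves 325.
Dec has 31 days (294 left).
Jan has 31 days (263 left).
Feb has 28 days (235 left).
Mar has 31 days (204 left).
Apr has 30 days (174 left).
May has 31 days (143 left).
Jun has 30 days (113 left).
Jul has 31 days (82 left).
Aug has 31 days (51 left).
Sep has 30 days (21 left).
21 days into Oct → Oct 21, 1979.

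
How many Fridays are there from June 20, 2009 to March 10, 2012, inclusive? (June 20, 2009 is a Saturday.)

142

June 20, 2009 is a Saturday; the first Friday on or after it is June 26, 2009 (6 days later).
From June 26, 2009 to March 10, 2012: 188 + 365 + 365 + 70 = 988 days (rest of 2009, 2010, 2011, to March 10, 2012 in 2012).
988 ÷ 7 = 141 full weeks with remainder 1, so 141 more Fridays after the first → 142.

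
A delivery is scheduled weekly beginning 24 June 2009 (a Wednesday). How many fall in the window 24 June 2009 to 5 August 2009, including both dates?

Occurrences land 7·i days after 24 June 2009 for i = 0, 1, 2, …
The window opens on the start date, so the first occurrence inside is #1 on 24 June 2009.
5 August 2009 is 42 days after the start; 42 ÷ 7 = 6 remainder 0. Last occurrence in the window: #7 on 5 August 2009.
Occurrences #1 through #7: 7 in total.

7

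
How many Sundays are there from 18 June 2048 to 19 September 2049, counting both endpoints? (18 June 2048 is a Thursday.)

18 June 2048 is a Thursday; the first Sunday on or after it is 21 June 2048 (3 days later).
From 21 June 2048 to 19 September 2049: 193 + 262 = 455 days (rest of 2048, to 19 September 2049 in 2049).
455 ÷ 7 = 65 full weeks with remainder 0, so 65 more Sundays after the first → 66.

66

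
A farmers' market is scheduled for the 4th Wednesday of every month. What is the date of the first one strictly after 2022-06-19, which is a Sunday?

June 2022 starts on a Wednesday; its first Wednesday is the 1st, so the 4th Wednesday is the 22nd — 2022-06-22.
2022-06-22 is after 2022-06-19, so that is the next one.

2022-06-22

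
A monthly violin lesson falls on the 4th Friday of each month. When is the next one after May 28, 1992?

June 26, 1992

May 1992 starts on a Friday; its first Friday is the 1st, so the 4th Friday is the 22nd — May 22, 1992.
That is not after May 28, 1992, so look at June 1992.
June 1992 starts on a Monday; its first Friday is the 5th, so the 4th Friday is the 26th — June 26, 1992.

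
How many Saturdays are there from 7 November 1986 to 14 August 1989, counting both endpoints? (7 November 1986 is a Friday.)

7 November 1986 is a Friday; the first Saturday on or after it is 8 November 1986 (1 day later).
From 8 November 1986 to 14 August 1989: 53 + 365 + 366 + 226 = 1010 days (rest of 1986, 1987, 1988, to 14 August 1989 in 1989).
1010 ÷ 7 = 144 full weeks with remainder 2, so 144 more Saturdays after the first → 145.

145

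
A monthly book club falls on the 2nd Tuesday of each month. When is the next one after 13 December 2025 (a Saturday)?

December 2025 starts on a Monday; its first Tuesday is the 2nd, so the 2nd Tuesday is the 9th — 9 December 2025.
That is not after 13 December 2025, so look at January 2026.
January 2026 starts on a Thursday; its first Tuesday is the 6th, so the 2nd Tuesday is the 13th — 13 January 2026.

13 January 2026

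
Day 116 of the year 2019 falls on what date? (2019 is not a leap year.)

Apr 26, 2019

Jan has 31 days (116 − 31 = 85 remain).
Feb has 28 days (85 − 28 = 57 remain).
Mar has 31 days (57 − 31 = 26 remain).
26 into Apr → Apr 26.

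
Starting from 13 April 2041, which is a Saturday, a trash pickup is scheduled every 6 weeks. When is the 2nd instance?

25 May 2041

The 2nd occurrence is 1 interval after the first: 1 × 42 = 42 days after 13 April 2041.
April has 30 days — 17 days to the end of April leaves 25.
25 days into May → 25 May 2041.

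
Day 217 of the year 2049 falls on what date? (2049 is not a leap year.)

January has 31 days (217 − 31 = 186 remain).
February has 28 days (186 − 28 = 158 remain).
March has 31 days (158 − 31 = 127 remain).
April has 30 days (127 − 30 = 97 remain).
May has 31 days (97 − 31 = 66 remain).
June has 30 days (66 − 30 = 36 remain).
July has 31 days (36 − 31 = 5 remain).
5 into August → August 5.

2049-08-05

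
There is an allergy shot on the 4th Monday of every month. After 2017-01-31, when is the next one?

2017-02-27

January 2017 starts on a Sunday; its first Monday is the 2nd, so the 4th Monday is the 23rd — 2017-01-23.
That is not after 2017-01-31, so look at February 2017.
February 2017 starts on a Wednesday; its first Monday is the 6th, so the 4th Monday is the 27th — 2017-02-27.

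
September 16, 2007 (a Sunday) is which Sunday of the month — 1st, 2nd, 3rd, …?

3rd

Day 16 falls in week ⌈16/7⌉ of the month.
Days 1–7 hold the 1st Sunday, 8–14 the 2nd, 15–21 the 3rd, 22–28 the 4th, 29–31 the 5th.
16 is in the range for the 3rd.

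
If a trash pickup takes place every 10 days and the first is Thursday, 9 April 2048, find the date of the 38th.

The 38th occurrence is 37 intervals after the first: 37 × 10 = 370 days after 9 April 2048.
April has 30 days — 21 days to the end of April leaves 349.
May has 31 days (318 left).
June has 30 days (288 left).
July has 31 days (257 left).
August has 31 days (226 left).
September has 30 days (196 left).
October has 31 days (165 left).
November has 30 days (135 left).
December has 31 days (104 left).
January has 31 days (73 left).
February has 28 days (45 left).
March has 31 days (14 left).
14 days into April → 14 April 2049.

14 April 2049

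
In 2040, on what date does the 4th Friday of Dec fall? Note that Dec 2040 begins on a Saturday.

Dec 2040 begins on a Saturday, so the first Friday is Dec 7 (6 days later).
The 4th Friday is 3 weeks later: 7 + 21 = 28.

Dec 28, 2040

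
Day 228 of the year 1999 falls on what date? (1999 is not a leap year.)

January has 31 days (228 − 31 = 197 remain).
February has 28 days (197 − 28 = 169 remain).
March has 31 days (169 − 31 = 138 remain).
April has 30 days (138 − 30 = 108 remain).
May has 31 days (108 − 31 = 77 remain).
June has 30 days (77 − 30 = 47 remain).
July has 31 days (47 − 31 = 16 remain).
16 into August → August 16.

August 16, 1999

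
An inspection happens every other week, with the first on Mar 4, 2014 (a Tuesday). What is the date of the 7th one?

The 7th occurrence is 6 intervals after the first: 6 × 14 = 84 days after Mar 4, 2014.
Mar has 31 days — 27 days to the end of Mar leaves 57.
Apr has 30 days (27 left).
27 days into May → May 27, 2014.

May 27, 2014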